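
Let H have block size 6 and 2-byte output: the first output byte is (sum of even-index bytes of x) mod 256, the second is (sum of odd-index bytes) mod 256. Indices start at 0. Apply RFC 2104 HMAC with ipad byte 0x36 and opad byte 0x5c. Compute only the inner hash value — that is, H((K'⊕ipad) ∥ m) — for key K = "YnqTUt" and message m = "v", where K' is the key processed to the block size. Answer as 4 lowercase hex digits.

8ffc

Key "YnqTUt" = 59 6e 71 54 55 74 is exactly B = 6 bytes: K' = 59 6e 71 54 55 74.
K' ⊕ ipad = 6f 58 47 62 63 42.
Inner input = 6f 58 47 62 63 42 ∥ 76.
Inner hash: even-index sum = 399 mod 256 = 143; odd-index sum = 252 mod 256 = 252 → 8f fc.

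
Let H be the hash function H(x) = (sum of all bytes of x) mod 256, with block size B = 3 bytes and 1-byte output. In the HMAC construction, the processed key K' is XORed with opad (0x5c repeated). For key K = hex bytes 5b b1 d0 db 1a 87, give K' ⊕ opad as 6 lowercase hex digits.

Key hex bytes 5b b1 d0 db 1a 87 is 6 bytes > B = 3, so hash it first: H(key) = 58, then zero-pad to 3 bytes: K' = 58 00 00.
XOR each byte with 0x5c: 58⊕5c=04, 00⊕5c=5c, 00⊕5c=5c.

045c5c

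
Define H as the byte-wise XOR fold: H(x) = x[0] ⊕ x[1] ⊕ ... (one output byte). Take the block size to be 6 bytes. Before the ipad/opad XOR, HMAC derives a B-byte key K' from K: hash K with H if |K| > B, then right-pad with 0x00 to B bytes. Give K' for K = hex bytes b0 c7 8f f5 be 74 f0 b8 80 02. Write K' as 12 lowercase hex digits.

|K| = 10 > B = 6, so first hash the key.
H(K): XOR b0⊕c7⊕8f⊕f5⊕be⊕74⊕f0⊕b8⊕80⊕02 = 0d.
Zero-pad H(K) = 0d to 6 bytes: K' = 0d 00 00 00 00 00.

0d0000000000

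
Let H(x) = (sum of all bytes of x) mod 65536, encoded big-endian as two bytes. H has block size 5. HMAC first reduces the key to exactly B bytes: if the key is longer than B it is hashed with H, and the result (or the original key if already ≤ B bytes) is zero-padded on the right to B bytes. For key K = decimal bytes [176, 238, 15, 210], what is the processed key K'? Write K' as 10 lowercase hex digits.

b0ee0fd200

Key decimal bytes [176, 238, 15, 210] = b0 ee 0f d2 is 4 bytes ≤ B = 5; zero-pad to 5 bytes: K' = b0 ee 0f d2 00.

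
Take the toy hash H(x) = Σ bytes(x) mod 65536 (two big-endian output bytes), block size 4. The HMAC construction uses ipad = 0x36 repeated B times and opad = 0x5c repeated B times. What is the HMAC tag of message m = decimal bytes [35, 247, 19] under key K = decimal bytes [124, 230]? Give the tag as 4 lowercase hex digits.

Key decimal bytes [124, 230] = 7c e6 is 2 bytes ≤ B = 4; zero-pad to 4 bytes: K' = 7c e6 00 00.
K' ⊕ ipad = 4a d0 36 36.  K' ⊕ opad = 20 ba 5c 5c.
Inner input = (K'⊕ipad) ∥ m = 4a d0 36 36 ∥ 23 f7 13.
Inner hash: sum = 74+208+54+54+35+247+19 = 691 → 02 b3.
Outer input = (K'⊕opad) ∥ inner = 20 ba 5c 5c ∥ 02 b3.
Outer hash (tag): sum = 32+186+92+92+2+179 = 583 → 02 47.

0247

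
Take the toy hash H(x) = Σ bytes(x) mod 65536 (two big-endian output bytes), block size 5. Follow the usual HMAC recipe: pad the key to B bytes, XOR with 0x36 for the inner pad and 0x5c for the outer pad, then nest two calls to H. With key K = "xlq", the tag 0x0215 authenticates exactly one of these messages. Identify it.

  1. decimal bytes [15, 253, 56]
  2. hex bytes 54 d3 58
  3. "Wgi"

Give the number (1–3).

Key "xlq" = 78 6c 71 is 3 bytes ≤ B = 5; zero-pad to 5 bytes: K' = 78 6c 71 00 00.
K' ⊕ ipad = 4e 5a 47 36 36; K' ⊕ opad = 24 30 2d 5c 5c.
m1: inner = H(4e 5a 47 36 36 0f fd 38) = 02 9f; tag = H(24 30 2d 5c 5c 02 9f) = 01da
m2: inner = H(4e 5a 47 36 36 54 d3 58) = 02 da; tag = H(24 30 2d 5c 5c 02 da) = 0215 ← matches
m3: inner = H(4e 5a 47 36 36 57 67 69) = 02 82; tag = H(24 30 2d 5c 5c 02 82) = 01bd

2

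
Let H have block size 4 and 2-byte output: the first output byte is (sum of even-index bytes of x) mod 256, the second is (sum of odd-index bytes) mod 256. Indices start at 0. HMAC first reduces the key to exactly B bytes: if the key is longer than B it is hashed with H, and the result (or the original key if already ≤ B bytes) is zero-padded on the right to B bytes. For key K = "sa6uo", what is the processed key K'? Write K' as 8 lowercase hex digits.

18d60000

|K| = 5 > B = 4, so first hash the key.
H(K): even-index sum = 280 mod 256 = 24; odd-index sum = 214 mod 256 = 214 → 18 d6.
Zero-pad H(K) = 18 d6 to 4 bytes: K' = 18 d6 00 00.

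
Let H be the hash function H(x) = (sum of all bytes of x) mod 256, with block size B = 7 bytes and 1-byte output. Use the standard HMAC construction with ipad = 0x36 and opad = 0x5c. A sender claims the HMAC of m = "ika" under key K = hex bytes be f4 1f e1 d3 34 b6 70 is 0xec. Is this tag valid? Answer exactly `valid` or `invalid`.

invalid

Key hex bytes be f4 1f e1 d3 34 b6 70 is 8 bytes > B = 7, so hash it first: H(key) = df, then zero-pad to 7 bytes: K' = df 00 00 00 00 00 00.
K' ⊕ ipad = e9 36 36 36 36 36 36; K' ⊕ opad = 83 5c 5c 5c 5c 5c 5c.
Inner hash: sum = 233+54+54+54+54+54+54+105+107+97 = 866; mod 256 = 98 → 62.
Outer hash (recomputed tag): sum = 131+92+92+92+92+92+92+98 = 781; mod 256 = 13 → 0d.
Recomputed tag = 0d; claimed = ec → mismatch.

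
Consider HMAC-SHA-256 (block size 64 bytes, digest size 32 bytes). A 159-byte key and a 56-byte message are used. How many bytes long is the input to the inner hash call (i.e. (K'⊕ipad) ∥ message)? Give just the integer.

Key is 159 > 64 bytes, so it is hashed to 32 bytes then zero-padded to 64: |K'| = 64.
Inner input = (K'⊕ipad) ∥ m → 64 + 56 = 120 bytes.

120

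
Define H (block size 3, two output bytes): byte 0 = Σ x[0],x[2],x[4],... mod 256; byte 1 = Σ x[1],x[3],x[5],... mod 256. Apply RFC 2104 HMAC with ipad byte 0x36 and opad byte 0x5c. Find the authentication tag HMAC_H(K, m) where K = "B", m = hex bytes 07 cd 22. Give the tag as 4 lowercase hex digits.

Key "B" = 42 is 1 byte ≤ B = 3; zero-pad to 3 bytes: K' = 42 00 00.
K' ⊕ ipad = 74 36 36.  K' ⊕ opad = 1e 5c 5c.
Inner input = (K'⊕ipad) ∥ m = 74 36 36 ∥ 07 cd 22.
Inner hash: even-index sum = 375 mod 256 = 119; odd-index sum = 95 mod 256 = 95 → 77 5f.
Outer input = (K'⊕opad) ∥ inner = 1e 5c 5c ∥ 77 5f.
Outer hash (tag): even-index sum = 217 mod 256 = 217; odd-index sum = 211 mod 256 = 211 → d9 d3.

d9d3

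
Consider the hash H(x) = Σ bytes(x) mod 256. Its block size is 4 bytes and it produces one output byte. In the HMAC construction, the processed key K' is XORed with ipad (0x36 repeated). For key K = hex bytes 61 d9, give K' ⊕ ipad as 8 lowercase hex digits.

57ef3636

Key hex bytes 61 d9 is 2 bytes ≤ B = 4; zero-pad to 4 bytes: K' = 61 d9 00 00.
XOR each byte with 0x36: 61⊕36=57, d9⊕36=ef, 00⊕36=36, 00⊕36=36.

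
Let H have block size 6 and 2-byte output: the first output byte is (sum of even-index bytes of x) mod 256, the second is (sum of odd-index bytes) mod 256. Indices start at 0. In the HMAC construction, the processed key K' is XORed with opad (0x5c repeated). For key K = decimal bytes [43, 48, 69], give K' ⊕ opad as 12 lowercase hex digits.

Key decimal bytes [43, 48, 69] = 2b 30 45 is 3 bytes ≤ B = 6; zero-pad to 6 bytes: K' = 2b 30 45 00 00 00.
XOR each byte with 0x5c: 2b⊕5c=77, 30⊕5c=6c, 45⊕5c=19, 00⊕5c=5c, 00⊕5c=5c, 00⊕5c=5c.

776c195c5c5c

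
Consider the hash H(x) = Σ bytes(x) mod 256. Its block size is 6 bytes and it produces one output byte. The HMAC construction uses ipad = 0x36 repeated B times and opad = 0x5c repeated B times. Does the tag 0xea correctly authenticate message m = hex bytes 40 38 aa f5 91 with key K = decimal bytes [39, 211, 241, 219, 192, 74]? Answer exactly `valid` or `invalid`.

invalid

Key decimal bytes [39, 211, 241, 219, 192, 74] = 27 d3 f1 db c0 4a is exactly B = 6 bytes: K' = 27 d3 f1 db c0 4a.
K' ⊕ ipad = 11 e5 c7 ed f6 7c; K' ⊕ opad = 7b 8f ad 87 9c 16.
Inner hash: sum = 17+229+199+237+246+124+64+56+170+245+145 = 1732; mod 256 = 196 → c4.
Outer hash (recomputed tag): sum = 123+143+173+135+156+22+196 = 948; mod 256 = 180 → b4.
Recomputed tag = b4; claimed = ea → mismatch.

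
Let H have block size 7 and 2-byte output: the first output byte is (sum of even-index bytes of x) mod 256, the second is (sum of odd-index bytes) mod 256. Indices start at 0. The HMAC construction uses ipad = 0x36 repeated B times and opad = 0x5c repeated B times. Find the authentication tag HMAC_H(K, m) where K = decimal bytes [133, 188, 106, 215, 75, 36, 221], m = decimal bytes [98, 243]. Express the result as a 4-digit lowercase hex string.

Key decimal bytes [133, 188, 106, 215, 75, 36, 221] = 85 bc 6a d7 4b 24 dd is exactly B = 7 bytes: K' = 85 bc 6a d7 4b 24 dd.
K' ⊕ ipad = b3 8a 5c e1 7d 12 eb.  K' ⊕ opad = d9 e0 36 8b 17 78 81.
Inner input = (K'⊕ipad) ∥ m = b3 8a 5c e1 7d 12 eb ∥ 62 f3.
Inner hash: even-index sum = 874 mod 256 = 106; odd-index sum = 479 mod 256 = 223 → 6a df.
Outer input = (K'⊕opad) ∥ inner = d9 e0 36 8b 17 78 81 ∥ 6a df.
Outer hash (tag): even-index sum = 646 mod 256 = 134; odd-index sum = 589 mod 256 = 77 → 86 4d.

864d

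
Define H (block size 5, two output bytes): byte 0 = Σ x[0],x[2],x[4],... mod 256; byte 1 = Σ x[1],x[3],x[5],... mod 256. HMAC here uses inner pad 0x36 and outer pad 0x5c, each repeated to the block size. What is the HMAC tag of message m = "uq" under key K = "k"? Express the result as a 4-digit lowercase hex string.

d0f2

Key "k" = 6b is 1 byte ≤ B = 5; zero-pad to 5 bytes: K' = 6b 00 00 00 00.
K' ⊕ ipad = 5d 36 36 36 36.  K' ⊕ opad = 37 5c 5c 5c 5c.
Inner input = (K'⊕ipad) ∥ m = 5d 36 36 36 36 ∥ 75 71.
Inner hash: even-index sum = 314 mod 256 = 58; odd-index sum = 225 mod 256 = 225 → 3a e1.
Outer input = (K'⊕opad) ∥ inner = 37 5c 5c 5c 5c ∥ 3a e1.
Outer hash (tag): even-index sum = 464 mod 256 = 208; odd-index sum = 242 mod 256 = 242 → d0 f2.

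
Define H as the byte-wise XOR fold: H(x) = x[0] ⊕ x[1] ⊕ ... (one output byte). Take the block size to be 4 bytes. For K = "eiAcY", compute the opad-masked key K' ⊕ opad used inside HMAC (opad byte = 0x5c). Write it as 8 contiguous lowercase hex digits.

Key "eiAcY" = 65 69 41 63 59 is 5 bytes > B = 4, so hash it first: H(key) = 77, then zero-pad to 4 bytes: K' = 77 00 00 00.
XOR each byte with 0x5c: 77⊕5c=2b, 00⊕5c=5c, 00⊕5c=5c, 00⊕5c=5c.

2b5c5c5c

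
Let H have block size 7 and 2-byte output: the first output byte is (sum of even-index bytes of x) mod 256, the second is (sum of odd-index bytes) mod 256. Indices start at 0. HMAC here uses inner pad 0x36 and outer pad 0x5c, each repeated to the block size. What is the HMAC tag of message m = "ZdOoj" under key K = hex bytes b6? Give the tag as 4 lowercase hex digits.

b309

Key hex bytes b6 is 1 byte ≤ B = 7; zero-pad to 7 bytes: K' = b6 00 00 00 00 00 00.
K' ⊕ ipad = 80 36 36 36 36 36 36.  K' ⊕ opad = ea 5c 5c 5c 5c 5c 5c.
Inner input = (K'⊕ipad) ∥ m = 80 36 36 36 36 36 36 ∥ 5a 64 4f 6f 6a.
Inner hash: even-index sum = 501 mod 256 = 245; odd-index sum = 437 mod 256 = 181 → f5 b5.
Outer input = (K'⊕opad) ∥ inner = ea 5c 5c 5c 5c 5c 5c ∥ f5 b5.
Outer hash (tag): even-index sum = 691 mod 256 = 179; odd-index sum = 521 mod 256 = 9 → b3 09.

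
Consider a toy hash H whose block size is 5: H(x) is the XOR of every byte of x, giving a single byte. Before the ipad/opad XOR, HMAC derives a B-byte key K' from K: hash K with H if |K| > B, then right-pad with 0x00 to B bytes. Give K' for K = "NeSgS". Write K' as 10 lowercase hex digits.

4e65536753

Key "NeSgS" = 4e 65 53 67 53 is exactly B = 5 bytes: K' = 4e 65 53 67 53.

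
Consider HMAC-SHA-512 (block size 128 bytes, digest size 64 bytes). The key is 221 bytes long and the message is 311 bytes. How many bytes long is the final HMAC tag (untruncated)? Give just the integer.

64

The tag is one SHA-512 digest: 64 bytes.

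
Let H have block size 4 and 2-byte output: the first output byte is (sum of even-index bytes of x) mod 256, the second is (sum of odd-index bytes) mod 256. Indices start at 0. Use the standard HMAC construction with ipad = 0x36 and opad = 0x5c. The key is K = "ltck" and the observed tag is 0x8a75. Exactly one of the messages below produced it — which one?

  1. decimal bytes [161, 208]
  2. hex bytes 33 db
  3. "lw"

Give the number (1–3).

3

Key "ltck" = 6c 74 63 6b is exactly B = 4 bytes: K' = 6c 74 63 6b.
K' ⊕ ipad = 5a 42 55 5d; K' ⊕ opad = 30 28 3f 37.
m1: inner = H(5a 42 55 5d a1 d0) = 50 6f; tag = H(30 28 3f 37 50 6f) = bfce
m2: inner = H(5a 42 55 5d 33 db) = e2 7a; tag = H(30 28 3f 37 e2 7a) = 51d9
m3: inner = H(5a 42 55 5d 6c 77) = 1b 16; tag = H(30 28 3f 37 1b 16) = 8a75 ← matches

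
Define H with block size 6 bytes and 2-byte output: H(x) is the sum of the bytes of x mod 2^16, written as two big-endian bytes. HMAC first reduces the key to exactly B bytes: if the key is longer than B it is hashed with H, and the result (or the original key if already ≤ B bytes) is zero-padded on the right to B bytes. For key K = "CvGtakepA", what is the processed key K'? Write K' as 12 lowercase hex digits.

|K| = 9 > B = 6, so first hash the key.
H(K): sum = 67+118+71+116+97+107+101+112+65 = 854 → 03 56.
Zero-pad H(K) = 03 56 to 6 bytes: K' = 03 56 00 00 00 00.

035600000000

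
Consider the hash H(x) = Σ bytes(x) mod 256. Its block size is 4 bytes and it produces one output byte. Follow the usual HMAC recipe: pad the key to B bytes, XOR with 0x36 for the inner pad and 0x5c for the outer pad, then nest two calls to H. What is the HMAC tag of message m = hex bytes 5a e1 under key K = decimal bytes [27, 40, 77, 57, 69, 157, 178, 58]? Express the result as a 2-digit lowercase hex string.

Key decimal bytes [27, 40, 77, 57, 69, 157, 178, 58] = 1b 28 4d 39 45 9d b2 3a is 8 bytes > B = 4, so hash it first: H(key) = 97, then zero-pad to 4 bytes: K' = 97 00 00 00.
K' ⊕ ipad = a1 36 36 36.  K' ⊕ opad = cb 5c 5c 5c.
Inner input = (K'⊕ipad) ∥ m = a1 36 36 36 ∥ 5a e1.
Inner hash: sum = 161+54+54+54+90+225 = 638; mod 256 = 126 → 7e.
Outer input = (K'⊕opad) ∥ inner = cb 5c 5c 5c ∥ 7e.
Outer hash (tag): sum = 203+92+92+92+126 = 605; mod 256 = 93 → 5d.

5d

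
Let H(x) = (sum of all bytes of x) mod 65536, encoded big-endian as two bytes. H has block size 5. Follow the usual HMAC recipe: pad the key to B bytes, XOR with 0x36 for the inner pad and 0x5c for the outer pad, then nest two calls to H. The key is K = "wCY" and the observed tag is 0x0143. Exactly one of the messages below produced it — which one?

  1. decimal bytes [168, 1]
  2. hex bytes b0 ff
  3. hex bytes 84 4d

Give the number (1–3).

1

Key "wCY" = 77 43 59 is 3 bytes ≤ B = 5; zero-pad to 5 bytes: K' = 77 43 59 00 00.
K' ⊕ ipad = 41 75 6f 36 36; K' ⊕ opad = 2b 1f 05 5c 5c.
m1: inner = H(41 75 6f 36 36 a8 01) = 02 3a; tag = H(2b 1f 05 5c 5c 02 3a) = 0143 ← matches
m2: inner = H(41 75 6f 36 36 b0 ff) = 03 40; tag = H(2b 1f 05 5c 5c 03 40) = 014a
m3: inner = H(41 75 6f 36 36 84 4d) = 02 62; tag = H(2b 1f 05 5c 5c 02 62) = 016b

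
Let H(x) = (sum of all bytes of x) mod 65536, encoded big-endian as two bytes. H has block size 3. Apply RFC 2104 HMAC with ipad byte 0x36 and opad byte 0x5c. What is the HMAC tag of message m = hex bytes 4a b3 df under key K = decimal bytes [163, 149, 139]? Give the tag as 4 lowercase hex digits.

Key decimal bytes [163, 149, 139] = a3 95 8b is exactly B = 3 bytes: K' = a3 95 8b.
K' ⊕ ipad = 95 a3 bd.  K' ⊕ opad = ff c9 d7.
Inner input = (K'⊕ipad) ∥ m = 95 a3 bd ∥ 4a b3 df.
Inner hash: sum = 149+163+189+74+179+223 = 977 → 03 d1.
Outer input = (K'⊕opad) ∥ inner = ff c9 d7 ∥ 03 d1.
Outer hash (tag): sum = 255+201+215+3+209 = 883 → 03 73.

0373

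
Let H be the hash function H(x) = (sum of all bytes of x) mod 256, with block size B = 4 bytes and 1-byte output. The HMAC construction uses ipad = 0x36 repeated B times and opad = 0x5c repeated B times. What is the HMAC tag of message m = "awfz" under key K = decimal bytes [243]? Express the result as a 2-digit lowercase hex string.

Key decimal bytes [243] = f3 is 1 byte ≤ B = 4; zero-pad to 4 bytes: K' = f3 00 00 00.
K' ⊕ ipad = c5 36 36 36.  K' ⊕ opad = af 5c 5c 5c.
Inner input = (K'⊕ipad) ∥ m = c5 36 36 36 ∥ 61 77 66 7a.
Inner hash: sum = 197+54+54+54+97+119+102+122 = 799; mod 256 = 31 → 1f.
Outer input = (K'⊕opad) ∥ inner = af 5c 5c 5c ∥ 1f.
Outer hash (tag): sum = 175+92+92+92+31 = 482; mod 256 = 226 → e2.

e2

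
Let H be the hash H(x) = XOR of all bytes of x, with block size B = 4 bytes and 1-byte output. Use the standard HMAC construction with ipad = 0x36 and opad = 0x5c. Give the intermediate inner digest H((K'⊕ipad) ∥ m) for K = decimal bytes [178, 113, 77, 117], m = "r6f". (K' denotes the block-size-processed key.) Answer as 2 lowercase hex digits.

d9

Key decimal bytes [178, 113, 77, 117] = b2 71 4d 75 is exactly B = 4 bytes: K' = b2 71 4d 75.
K' ⊕ ipad = 84 47 7b 43.
Inner input = 84 47 7b 43 ∥ 72 36 66.
Inner hash: XOR 84⊕47⊕7b⊕43⊕72⊕36⊕66 = d9.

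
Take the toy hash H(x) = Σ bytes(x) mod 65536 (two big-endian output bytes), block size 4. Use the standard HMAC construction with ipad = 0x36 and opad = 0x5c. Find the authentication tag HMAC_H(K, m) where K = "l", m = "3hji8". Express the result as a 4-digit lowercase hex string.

01e8

Key "l" = 6c is 1 byte ≤ B = 4; zero-pad to 4 bytes: K' = 6c 00 00 00.
K' ⊕ ipad = 5a 36 36 36.  K' ⊕ opad = 30 5c 5c 5c.
Inner input = (K'⊕ipad) ∥ m = 5a 36 36 36 ∥ 33 68 6a 69 38.
Inner hash: sum = 90+54+54+54+51+104+106+105+56 = 674 → 02 a2.
Outer input = (K'⊕opad) ∥ inner = 30 5c 5c 5c ∥ 02 a2.
Outer hash (tag): sum = 48+92+92+92+2+162 = 488 → 01 e8.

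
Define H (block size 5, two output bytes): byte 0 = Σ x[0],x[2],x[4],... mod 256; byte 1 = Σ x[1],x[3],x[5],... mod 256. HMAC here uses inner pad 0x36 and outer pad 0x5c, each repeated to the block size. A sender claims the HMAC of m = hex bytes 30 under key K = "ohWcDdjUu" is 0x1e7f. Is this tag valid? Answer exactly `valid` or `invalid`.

Key "ohWcDdjUu" = 6f 68 57 63 44 64 6a 55 75 is 9 bytes > B = 5, so hash it first: H(key) = e9 84, then zero-pad to 5 bytes: K' = e9 84 00 00 00.
K' ⊕ ipad = df b2 36 36 36; K' ⊕ opad = b5 d8 5c 5c 5c.
Inner hash: even-index sum = 331 mod 256 = 75; odd-index sum = 280 mod 256 = 24 → 4b 18.
Outer hash (recomputed tag): even-index sum = 389 mod 256 = 133; odd-index sum = 383 mod 256 = 127 → 85 7f.
Recomputed tag = 857f; claimed = 1e7f → mismatch.

invalid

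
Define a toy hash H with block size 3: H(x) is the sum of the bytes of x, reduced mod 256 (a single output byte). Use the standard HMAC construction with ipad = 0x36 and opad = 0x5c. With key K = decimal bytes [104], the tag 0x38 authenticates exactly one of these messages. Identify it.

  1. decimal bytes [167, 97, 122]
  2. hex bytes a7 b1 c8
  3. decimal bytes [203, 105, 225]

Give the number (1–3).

Key decimal bytes [104] = 68 is 1 byte ≤ B = 3; zero-pad to 3 bytes: K' = 68 00 00.
K' ⊕ ipad = 5e 36 36; K' ⊕ opad = 34 5c 5c.
m1: inner = H(5e 36 36 a7 61 7a) = 4c; tag = H(34 5c 5c 4c) = 38 ← matches
m2: inner = H(5e 36 36 a7 b1 c8) = ea; tag = H(34 5c 5c ea) = d6
m3: inner = H(5e 36 36 cb 69 e1) = df; tag = H(34 5c 5c df) = cb

1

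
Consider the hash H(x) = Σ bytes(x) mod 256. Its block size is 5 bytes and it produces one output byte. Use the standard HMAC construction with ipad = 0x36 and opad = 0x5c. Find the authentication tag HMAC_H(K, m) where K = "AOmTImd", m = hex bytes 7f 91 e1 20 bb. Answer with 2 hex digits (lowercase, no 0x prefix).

Key "AOmTImd" = 41 4f 6d 54 49 6d 64 is 7 bytes > B = 5, so hash it first: H(key) = 6b, then zero-pad to 5 bytes: K' = 6b 00 00 00 00.
K' ⊕ ipad = 5d 36 36 36 36.  K' ⊕ opad = 37 5c 5c 5c 5c.
Inner input = (K'⊕ipad) ∥ m = 5d 36 36 36 36 ∥ 7f 91 e1 20 bb.
Inner hash: sum = 93+54+54+54+54+127+145+225+32+187 = 1025; mod 256 = 1 → 01.
Outer input = (K'⊕opad) ∥ inner = 37 5c 5c 5c 5c ∥ 01.
Outer hash (tag): sum = 55+92+92+92+92+1 = 424; mod 256 = 168 → a8.

a8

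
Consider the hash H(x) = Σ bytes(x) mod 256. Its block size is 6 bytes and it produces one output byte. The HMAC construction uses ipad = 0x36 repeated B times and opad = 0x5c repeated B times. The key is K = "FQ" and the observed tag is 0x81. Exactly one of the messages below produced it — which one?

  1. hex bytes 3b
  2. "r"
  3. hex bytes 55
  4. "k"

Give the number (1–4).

1

Key "FQ" = 46 51 is 2 bytes ≤ B = 6; zero-pad to 6 bytes: K' = 46 51 00 00 00 00.
K' ⊕ ipad = 70 67 36 36 36 36; K' ⊕ opad = 1a 0d 5c 5c 5c 5c.
m1: inner = H(70 67 36 36 36 36 3b) = ea; tag = H(1a 0d 5c 5c 5c 5c ea) = 81 ← matches
m2: inner = H(70 67 36 36 36 36 72) = 21; tag = H(1a 0d 5c 5c 5c 5c 21) = b8
m3: inner = H(70 67 36 36 36 36 55) = 04; tag = H(1a 0d 5c 5c 5c 5c 04) = 9b
m4: inner = H(70 67 36 36 36 36 6b) = 1a; tag = H(1a 0d 5c 5c 5c 5c 1a) = b1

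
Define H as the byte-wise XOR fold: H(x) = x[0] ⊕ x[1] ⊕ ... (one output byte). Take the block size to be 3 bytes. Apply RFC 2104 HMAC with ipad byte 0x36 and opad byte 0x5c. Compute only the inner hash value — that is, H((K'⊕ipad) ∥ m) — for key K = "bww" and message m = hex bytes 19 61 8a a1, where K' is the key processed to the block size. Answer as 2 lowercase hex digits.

07

Key "bww" = 62 77 77 is exactly B = 3 bytes: K' = 62 77 77.
K' ⊕ ipad = 54 41 41.
Inner input = 54 41 41 ∥ 19 61 8a a1.
Inner hash: XOR 54⊕41⊕41⊕19⊕61⊕8a⊕a1 = 07.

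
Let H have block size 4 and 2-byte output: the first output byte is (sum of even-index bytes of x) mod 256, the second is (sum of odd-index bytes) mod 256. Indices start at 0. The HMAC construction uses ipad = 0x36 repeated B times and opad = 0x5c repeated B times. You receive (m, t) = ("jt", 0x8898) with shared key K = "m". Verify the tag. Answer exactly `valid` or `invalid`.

Key "m" = 6d is 1 byte ≤ B = 4; zero-pad to 4 bytes: K' = 6d 00 00 00.
K' ⊕ ipad = 5b 36 36 36; K' ⊕ opad = 31 5c 5c 5c.
Inner hash: even-index sum = 251 mod 256 = 251; odd-index sum = 224 mod 256 = 224 → fb e0.
Outer hash (recomputed tag): even-index sum = 392 mod 256 = 136; odd-index sum = 408 mod 256 = 152 → 88 98.
Recomputed tag = 8898; claimed = 8898 → match.

valid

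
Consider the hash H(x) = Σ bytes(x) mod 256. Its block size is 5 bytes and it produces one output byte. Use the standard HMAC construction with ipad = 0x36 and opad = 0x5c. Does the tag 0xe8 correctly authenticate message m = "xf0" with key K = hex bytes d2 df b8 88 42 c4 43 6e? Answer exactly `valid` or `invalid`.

valid

Key hex bytes d2 df b8 88 42 c4 43 6e is 8 bytes > B = 5, so hash it first: H(key) = a8, then zero-pad to 5 bytes: K' = a8 00 00 00 00.
K' ⊕ ipad = 9e 36 36 36 36; K' ⊕ opad = f4 5c 5c 5c 5c.
Inner hash: sum = 158+54+54+54+54+120+102+48 = 644; mod 256 = 132 → 84.
Outer hash (recomputed tag): sum = 244+92+92+92+92+132 = 744; mod 256 = 232 → e8.
Recomputed tag = e8; claimed = e8 → match.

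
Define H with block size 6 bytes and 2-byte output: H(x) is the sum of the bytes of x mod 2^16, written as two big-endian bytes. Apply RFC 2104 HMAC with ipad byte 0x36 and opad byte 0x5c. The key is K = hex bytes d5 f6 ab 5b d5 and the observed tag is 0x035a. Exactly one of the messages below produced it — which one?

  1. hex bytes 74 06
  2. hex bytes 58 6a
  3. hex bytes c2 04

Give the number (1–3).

1

Key hex bytes d5 f6 ab 5b d5 is 5 bytes ≤ B = 6; zero-pad to 6 bytes: K' = d5 f6 ab 5b d5 00.
K' ⊕ ipad = e3 c0 9d 6d e3 36; K' ⊕ opad = 89 aa f7 07 89 5c.
m1: inner = H(e3 c0 9d 6d e3 36 74 06) = 04 40; tag = H(89 aa f7 07 89 5c 04 40) = 035a ← matches
m2: inner = H(e3 c0 9d 6d e3 36 58 6a) = 04 88; tag = H(89 aa f7 07 89 5c 04 88) = 03a2
m3: inner = H(e3 c0 9d 6d e3 36 c2 04) = 04 8c; tag = H(89 aa f7 07 89 5c 04 8c) = 03a6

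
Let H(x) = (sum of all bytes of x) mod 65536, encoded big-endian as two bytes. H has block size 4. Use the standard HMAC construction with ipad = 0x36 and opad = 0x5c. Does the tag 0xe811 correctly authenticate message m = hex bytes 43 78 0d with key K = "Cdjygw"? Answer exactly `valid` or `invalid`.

invalid

Key "Cdjygw" = 43 64 6a 79 67 77 is 6 bytes > B = 4, so hash it first: H(key) = 02 68, then zero-pad to 4 bytes: K' = 02 68 00 00.
K' ⊕ ipad = 34 5e 36 36; K' ⊕ opad = 5e 34 5c 5c.
Inner hash: sum = 52+94+54+54+67+120+13 = 454 → 01 c6.
Outer hash (recomputed tag): sum = 94+52+92+92+1+198 = 529 → 02 11.
Recomputed tag = 0211; claimed = e811 → mismatch.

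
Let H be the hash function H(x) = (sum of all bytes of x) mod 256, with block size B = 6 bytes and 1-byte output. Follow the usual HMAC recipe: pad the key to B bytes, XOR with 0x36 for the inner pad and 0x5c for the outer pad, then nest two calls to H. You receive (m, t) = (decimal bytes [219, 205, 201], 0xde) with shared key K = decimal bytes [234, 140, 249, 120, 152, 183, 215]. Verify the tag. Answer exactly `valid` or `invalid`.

Key decimal bytes [234, 140, 249, 120, 152, 183, 215] = ea 8c f9 78 98 b7 d7 is 7 bytes > B = 6, so hash it first: H(key) = 0d, then zero-pad to 6 bytes: K' = 0d 00 00 00 00 00.
K' ⊕ ipad = 3b 36 36 36 36 36; K' ⊕ opad = 51 5c 5c 5c 5c 5c.
Inner hash: sum = 59+54+54+54+54+54+219+205+201 = 954; mod 256 = 186 → ba.
Outer hash (recomputed tag): sum = 81+92+92+92+92+92+186 = 727; mod 256 = 215 → d7.
Recomputed tag = d7; claimed = de → mismatch.

invalid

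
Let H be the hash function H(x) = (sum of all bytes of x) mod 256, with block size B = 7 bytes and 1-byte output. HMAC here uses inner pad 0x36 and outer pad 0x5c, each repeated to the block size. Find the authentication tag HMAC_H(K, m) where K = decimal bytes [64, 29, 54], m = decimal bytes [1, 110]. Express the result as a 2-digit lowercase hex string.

1f

Key decimal bytes [64, 29, 54] = 40 1d 36 is 3 bytes ≤ B = 7; zero-pad to 7 bytes: K' = 40 1d 36 00 00 00 00.
K' ⊕ ipad = 76 2b 00 36 36 36 36.  K' ⊕ opad = 1c 41 6a 5c 5c 5c 5c.
Inner input = (K'⊕ipad) ∥ m = 76 2b 00 36 36 36 36 ∥ 01 6e.
Inner hash: sum = 118+43+0+54+54+54+54+1+110 = 488; mod 256 = 232 → e8.
Outer input = (K'⊕opad) ∥ inner = 1c 41 6a 5c 5c 5c 5c ∥ e8.
Outer hash (tag): sum = 28+65+106+92+92+92+92+232 = 799; mod 256 = 31 → 1f.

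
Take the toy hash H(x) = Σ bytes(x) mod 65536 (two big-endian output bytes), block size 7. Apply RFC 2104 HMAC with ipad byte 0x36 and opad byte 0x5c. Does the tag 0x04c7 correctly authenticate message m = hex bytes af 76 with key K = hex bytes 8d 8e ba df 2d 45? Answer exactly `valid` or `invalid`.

Key hex bytes 8d 8e ba df 2d 45 is 6 bytes ≤ B = 7; zero-pad to 7 bytes: K' = 8d 8e ba df 2d 45 00.
K' ⊕ ipad = bb b8 8c e9 1b 73 36; K' ⊕ opad = d1 d2 e6 83 71 19 5c.
Inner hash: sum = 187+184+140+233+27+115+54+175+118 = 1233 → 04 d1.
Outer hash (recomputed tag): sum = 209+210+230+131+113+25+92+4+209 = 1223 → 04 c7.
Recomputed tag = 04c7; claimed = 04c7 → match.

valid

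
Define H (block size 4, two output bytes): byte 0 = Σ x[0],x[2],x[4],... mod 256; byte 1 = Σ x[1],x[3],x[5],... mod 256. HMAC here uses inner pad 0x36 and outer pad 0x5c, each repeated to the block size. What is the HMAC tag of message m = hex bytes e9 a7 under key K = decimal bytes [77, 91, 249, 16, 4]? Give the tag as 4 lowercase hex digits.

Key decimal bytes [77, 91, 249, 16, 4] = 4d 5b f9 10 04 is 5 bytes > B = 4, so hash it first: H(key) = 4a 6b, then zero-pad to 4 bytes: K' = 4a 6b 00 00.
K' ⊕ ipad = 7c 5d 36 36.  K' ⊕ opad = 16 37 5c 5c.
Inner input = (K'⊕ipad) ∥ m = 7c 5d 36 36 ∥ e9 a7.
Inner hash: even-index sum = 411 mod 256 = 155; odd-index sum = 314 mod 256 = 58 → 9b 3a.
Outer input = (K'⊕opad) ∥ inner = 16 37 5c 5c ∥ 9b 3a.
Outer hash (tag): even-index sum = 269 mod 256 = 13; odd-index sum = 205 mod 256 = 205 → 0d cd.

0dcd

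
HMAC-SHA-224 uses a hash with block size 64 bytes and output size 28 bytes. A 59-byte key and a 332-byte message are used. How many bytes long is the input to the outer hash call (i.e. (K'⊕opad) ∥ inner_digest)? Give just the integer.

Key is 59 ≤ 64 bytes, zero-padded: |K'| = 64.
Outer input = (K'⊕opad) ∥ H(inner) → 64 + 28 = 92 bytes.

92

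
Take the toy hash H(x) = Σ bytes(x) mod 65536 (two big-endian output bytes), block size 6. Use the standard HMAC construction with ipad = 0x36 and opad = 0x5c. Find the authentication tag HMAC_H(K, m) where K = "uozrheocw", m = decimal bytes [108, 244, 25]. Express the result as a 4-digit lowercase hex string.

02e2

Key "uozrheocw" = 75 6f 7a 72 68 65 6f 63 77 is 9 bytes > B = 6, so hash it first: H(key) = 03 e6, then zero-pad to 6 bytes: K' = 03 e6 00 00 00 00.
K' ⊕ ipad = 35 d0 36 36 36 36.  K' ⊕ opad = 5f ba 5c 5c 5c 5c.
Inner input = (K'⊕ipad) ∥ m = 35 d0 36 36 36 36 ∥ 6c f4 19.
Inner hash: sum = 53+208+54+54+54+54+108+244+25 = 854 → 03 56.
Outer input = (K'⊕opad) ∥ inner = 5f ba 5c 5c 5c 5c ∥ 03 56.
Outer hash (tag): sum = 95+186+92+92+92+92+3+86 = 738 → 02 e2.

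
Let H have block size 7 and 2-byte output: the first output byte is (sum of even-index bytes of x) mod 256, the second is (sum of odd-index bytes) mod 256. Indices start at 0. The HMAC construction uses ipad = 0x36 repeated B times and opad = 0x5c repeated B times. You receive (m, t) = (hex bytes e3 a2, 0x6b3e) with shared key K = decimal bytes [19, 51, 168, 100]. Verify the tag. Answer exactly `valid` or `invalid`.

Key decimal bytes [19, 51, 168, 100] = 13 33 a8 64 is 4 bytes ≤ B = 7; zero-pad to 7 bytes: K' = 13 33 a8 64 00 00 00.
K' ⊕ ipad = 25 05 9e 52 36 36 36; K' ⊕ opad = 4f 6f f4 38 5c 5c 5c.
Inner hash: even-index sum = 465 mod 256 = 209; odd-index sum = 368 mod 256 = 112 → d1 70.
Outer hash (recomputed tag): even-index sum = 619 mod 256 = 107; odd-index sum = 468 mod 256 = 212 → 6b d4.
Recomputed tag = 6bd4; claimed = 6b3e → mismatch.

invalid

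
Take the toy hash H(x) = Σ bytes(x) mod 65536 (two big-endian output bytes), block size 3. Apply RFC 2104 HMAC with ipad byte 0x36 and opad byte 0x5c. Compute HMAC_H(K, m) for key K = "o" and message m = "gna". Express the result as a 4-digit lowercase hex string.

01e7

Key "o" = 6f is 1 byte ≤ B = 3; zero-pad to 3 bytes: K' = 6f 00 00.
K' ⊕ ipad = 59 36 36.  K' ⊕ opad = 33 5c 5c.
Inner input = (K'⊕ipad) ∥ m = 59 36 36 ∥ 67 6e 61.
Inner hash: sum = 89+54+54+103+110+97 = 507 → 01 fb.
Outer input = (K'⊕opad) ∥ inner = 33 5c 5c ∥ 01 fb.
Outer hash (tag): sum = 51+92+92+1+251 = 487 → 01 e7.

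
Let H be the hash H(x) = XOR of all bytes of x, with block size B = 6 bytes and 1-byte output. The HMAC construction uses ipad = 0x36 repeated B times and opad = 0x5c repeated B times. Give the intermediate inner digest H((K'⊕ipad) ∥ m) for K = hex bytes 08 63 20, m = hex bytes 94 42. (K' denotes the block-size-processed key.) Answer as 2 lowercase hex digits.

9d

Key hex bytes 08 63 20 is 3 bytes ≤ B = 6; zero-pad to 6 bytes: K' = 08 63 20 00 00 00.
K' ⊕ ipad = 3e 55 16 36 36 36.
Inner input = 3e 55 16 36 36 36 ∥ 94 42.
Inner hash: XOR 3e⊕55⊕16⊕36⊕36⊕36⊕94⊕42 = 9d.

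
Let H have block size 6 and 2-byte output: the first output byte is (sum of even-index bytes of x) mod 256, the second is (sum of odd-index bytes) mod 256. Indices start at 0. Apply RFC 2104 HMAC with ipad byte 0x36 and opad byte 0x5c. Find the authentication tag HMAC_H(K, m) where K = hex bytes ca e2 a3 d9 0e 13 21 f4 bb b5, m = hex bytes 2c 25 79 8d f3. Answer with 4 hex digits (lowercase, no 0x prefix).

2842

Key hex bytes ca e2 a3 d9 0e 13 21 f4 bb b5 is 10 bytes > B = 6, so hash it first: H(key) = 57 77, then zero-pad to 6 bytes: K' = 57 77 00 00 00 00.
K' ⊕ ipad = 61 41 36 36 36 36.  K' ⊕ opad = 0b 2b 5c 5c 5c 5c.
Inner input = (K'⊕ipad) ∥ m = 61 41 36 36 36 36 ∥ 2c 25 79 8d f3.
Inner hash: even-index sum = 613 mod 256 = 101; odd-index sum = 351 mod 256 = 95 → 65 5f.
Outer input = (K'⊕opad) ∥ inner = 0b 2b 5c 5c 5c 5c ∥ 65 5f.
Outer hash (tag): even-index sum = 296 mod 256 = 40; odd-index sum = 322 mod 256 = 66 → 28 42.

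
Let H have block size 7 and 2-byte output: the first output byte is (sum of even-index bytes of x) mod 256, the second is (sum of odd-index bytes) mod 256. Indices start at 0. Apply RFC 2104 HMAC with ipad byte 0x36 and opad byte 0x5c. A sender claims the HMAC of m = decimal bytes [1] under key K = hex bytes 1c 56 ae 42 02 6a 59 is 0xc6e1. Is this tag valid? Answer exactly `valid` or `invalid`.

invalid

Key hex bytes 1c 56 ae 42 02 6a 59 is exactly B = 7 bytes: K' = 1c 56 ae 42 02 6a 59.
K' ⊕ ipad = 2a 60 98 74 34 5c 6f; K' ⊕ opad = 40 0a f2 1e 5e 36 05.
Inner hash: even-index sum = 357 mod 256 = 101; odd-index sum = 305 mod 256 = 49 → 65 31.
Outer hash (recomputed tag): even-index sum = 454 mod 256 = 198; odd-index sum = 195 mod 256 = 195 → c6 c3.
Recomputed tag = c6c3; claimed = c6e1 → mismatch.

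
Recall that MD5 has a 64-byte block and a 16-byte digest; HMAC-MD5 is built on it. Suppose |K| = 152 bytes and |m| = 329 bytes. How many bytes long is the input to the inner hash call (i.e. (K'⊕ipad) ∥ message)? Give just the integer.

393

Key is 152 > 64 bytes, so it is hashed to 16 bytes then zero-padded to 64: |K'| = 64.
Inner input = (K'⊕ipad) ∥ m → 64 + 329 = 393 bytes.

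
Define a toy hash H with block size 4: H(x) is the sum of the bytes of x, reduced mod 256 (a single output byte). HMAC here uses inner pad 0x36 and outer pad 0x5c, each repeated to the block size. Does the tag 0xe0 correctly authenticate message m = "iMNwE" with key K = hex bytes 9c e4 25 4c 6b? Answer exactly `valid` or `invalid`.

valid

Key hex bytes 9c e4 25 4c 6b is 5 bytes > B = 4, so hash it first: H(key) = 5c, then zero-pad to 4 bytes: K' = 5c 00 00 00.
K' ⊕ ipad = 6a 36 36 36; K' ⊕ opad = 00 5c 5c 5c.
Inner hash: sum = 106+54+54+54+105+77+78+119+69 = 716; mod 256 = 204 → cc.
Outer hash (recomputed tag): sum = 0+92+92+92+204 = 480; mod 256 = 224 → e0.
Recomputed tag = e0; claimed = e0 → match.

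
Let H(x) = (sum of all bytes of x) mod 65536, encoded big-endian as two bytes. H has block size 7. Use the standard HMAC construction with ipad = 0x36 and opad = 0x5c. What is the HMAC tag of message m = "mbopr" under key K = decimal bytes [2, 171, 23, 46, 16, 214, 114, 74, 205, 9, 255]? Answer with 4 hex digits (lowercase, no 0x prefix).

031b

Key decimal bytes [2, 171, 23, 46, 16, 214, 114, 74, 205, 9, 255] = 02 ab 17 2e 10 d6 72 4a cd 09 ff is 11 bytes > B = 7, so hash it first: H(key) = 04 69, then zero-pad to 7 bytes: K' = 04 69 00 00 00 00 00.
K' ⊕ ipad = 32 5f 36 36 36 36 36.  K' ⊕ opad = 58 35 5c 5c 5c 5c 5c.
Inner input = (K'⊕ipad) ∥ m = 32 5f 36 36 36 36 36 ∥ 6d 62 6f 70 72.
Inner hash: sum = 50+95+54+54+54+54+54+109+98+111+112+114 = 959 → 03 bf.
Outer input = (K'⊕opad) ∥ inner = 58 35 5c 5c 5c 5c 5c ∥ 03 bf.
Outer hash (tag): sum = 88+53+92+92+92+92+92+3+191 = 795 → 03 1b.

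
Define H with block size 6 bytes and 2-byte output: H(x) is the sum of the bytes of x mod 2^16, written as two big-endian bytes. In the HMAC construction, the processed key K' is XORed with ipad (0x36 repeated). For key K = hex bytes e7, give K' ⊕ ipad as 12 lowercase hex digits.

d13636363636

Key hex bytes e7 is 1 byte ≤ B = 6; zero-pad to 6 bytes: K' = e7 00 00 00 00 00.
XOR each byte with 0x36: e7⊕36=d1, 00⊕36=36, 00⊕36=36, 00⊕36=36, 00⊕36=36, 00⊕36=36.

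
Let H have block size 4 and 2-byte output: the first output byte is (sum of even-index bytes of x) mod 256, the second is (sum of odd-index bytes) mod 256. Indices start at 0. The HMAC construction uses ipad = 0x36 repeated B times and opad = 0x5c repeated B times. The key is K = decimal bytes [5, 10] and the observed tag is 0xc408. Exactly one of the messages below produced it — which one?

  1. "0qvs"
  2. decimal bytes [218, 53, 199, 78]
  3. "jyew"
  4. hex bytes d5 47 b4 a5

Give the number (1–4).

1

Key decimal bytes [5, 10] = 05 0a is 2 bytes ≤ B = 4; zero-pad to 4 bytes: K' = 05 0a 00 00.
K' ⊕ ipad = 33 3c 36 36; K' ⊕ opad = 59 56 5c 5c.
m1: inner = H(33 3c 36 36 30 71 76 73) = 0f 56; tag = H(59 56 5c 5c 0f 56) = c408 ← matches
m2: inner = H(33 3c 36 36 da 35 c7 4e) = 0a f5; tag = H(59 56 5c 5c 0a f5) = bfa7
m3: inner = H(33 3c 36 36 6a 79 65 77) = 38 62; tag = H(59 56 5c 5c 38 62) = ed14
m4: inner = H(33 3c 36 36 d5 47 b4 a5) = f2 5e; tag = H(59 56 5c 5c f2 5e) = a710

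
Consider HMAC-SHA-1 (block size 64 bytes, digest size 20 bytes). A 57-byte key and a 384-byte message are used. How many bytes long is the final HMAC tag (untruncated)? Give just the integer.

The tag is one SHA-1 digest: 20 bytes.

20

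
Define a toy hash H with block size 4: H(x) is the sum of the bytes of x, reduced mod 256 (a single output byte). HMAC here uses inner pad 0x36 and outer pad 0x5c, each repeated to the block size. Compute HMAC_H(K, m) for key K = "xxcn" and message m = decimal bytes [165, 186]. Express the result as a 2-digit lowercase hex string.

Key "xxcn" = 78 78 63 6e is exactly B = 4 bytes: K' = 78 78 63 6e.
K' ⊕ ipad = 4e 4e 55 58.  K' ⊕ opad = 24 24 3f 32.
Inner input = (K'⊕ipad) ∥ m = 4e 4e 55 58 ∥ a5 ba.
Inner hash: sum = 78+78+85+88+165+186 = 680; mod 256 = 168 → a8.
Outer input = (K'⊕opad) ∥ inner = 24 24 3f 32 ∥ a8.
Outer hash (tag): sum = 36+36+63+50+168 = 353; mod 256 = 97 → 61.

61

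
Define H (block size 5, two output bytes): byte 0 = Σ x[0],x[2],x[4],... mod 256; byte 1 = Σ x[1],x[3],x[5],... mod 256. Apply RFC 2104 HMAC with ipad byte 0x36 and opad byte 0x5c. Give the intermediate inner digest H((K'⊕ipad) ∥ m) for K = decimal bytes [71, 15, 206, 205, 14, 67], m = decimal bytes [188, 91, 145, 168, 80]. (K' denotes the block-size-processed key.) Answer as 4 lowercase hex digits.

84fc

Key decimal bytes [71, 15, 206, 205, 14, 67] = 47 0f ce cd 0e 43 is 6 bytes > B = 5, so hash it first: H(key) = 23 1f, then zero-pad to 5 bytes: K' = 23 1f 00 00 00.
K' ⊕ ipad = 15 29 36 36 36.
Inner input = 15 29 36 36 36 ∥ bc 5b 91 a8 50.
Inner hash: even-index sum = 388 mod 256 = 132; odd-index sum = 508 mod 256 = 252 → 84 fc.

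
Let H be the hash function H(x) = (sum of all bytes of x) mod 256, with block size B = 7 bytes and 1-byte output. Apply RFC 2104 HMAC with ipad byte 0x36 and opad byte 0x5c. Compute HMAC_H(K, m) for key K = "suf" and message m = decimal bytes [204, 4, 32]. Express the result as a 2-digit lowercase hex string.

Key "suf" = 73 75 66 is 3 bytes ≤ B = 7; zero-pad to 7 bytes: K' = 73 75 66 00 00 00 00.
K' ⊕ ipad = 45 43 50 36 36 36 36.  K' ⊕ opad = 2f 29 3a 5c 5c 5c 5c.
Inner input = (K'⊕ipad) ∥ m = 45 43 50 36 36 36 36 ∥ cc 04 20.
Inner hash: sum = 69+67+80+54+54+54+54+204+4+32 = 672; mod 256 = 160 → a0.
Outer input = (K'⊕opad) ∥ inner = 2f 29 3a 5c 5c 5c 5c ∥ a0.
Outer hash (tag): sum = 47+41+58+92+92+92+92+160 = 674; mod 256 = 162 → a2.

a2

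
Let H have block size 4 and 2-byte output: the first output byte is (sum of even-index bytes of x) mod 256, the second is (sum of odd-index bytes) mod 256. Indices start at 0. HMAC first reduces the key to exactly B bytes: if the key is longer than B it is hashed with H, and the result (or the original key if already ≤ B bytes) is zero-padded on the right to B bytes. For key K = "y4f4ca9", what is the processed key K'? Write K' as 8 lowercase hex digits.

|K| = 7 > B = 4, so first hash the key.
H(K): even-index sum = 379 mod 256 = 123; odd-index sum = 201 mod 256 = 201 → 7b c9.
Zero-pad H(K) = 7b c9 to 4 bytes: K' = 7b c9 00 00.

7bc90000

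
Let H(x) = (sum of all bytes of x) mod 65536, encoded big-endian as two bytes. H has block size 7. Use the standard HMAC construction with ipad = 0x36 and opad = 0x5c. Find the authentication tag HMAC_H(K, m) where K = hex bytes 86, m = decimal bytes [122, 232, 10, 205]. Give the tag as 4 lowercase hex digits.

Key hex bytes 86 is 1 byte ≤ B = 7; zero-pad to 7 bytes: K' = 86 00 00 00 00 00 00.
K' ⊕ ipad = b0 36 36 36 36 36 36.  K' ⊕ opad = da 5c 5c 5c 5c 5c 5c.
Inner input = (K'⊕ipad) ∥ m = b0 36 36 36 36 36 36 ∥ 7a e8 0a cd.
Inner hash: sum = 176+54+54+54+54+54+54+122+232+10+205 = 1069 → 04 2d.
Outer input = (K'⊕opad) ∥ inner = da 5c 5c 5c 5c 5c 5c ∥ 04 2d.
Outer hash (tag): sum = 218+92+92+92+92+92+92+4+45 = 819 → 03 33.

0333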